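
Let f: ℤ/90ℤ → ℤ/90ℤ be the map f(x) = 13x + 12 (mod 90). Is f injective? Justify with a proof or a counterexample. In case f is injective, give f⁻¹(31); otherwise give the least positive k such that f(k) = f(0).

If f(a) = f(b), then 13a ≡ 13b (mod 90). Because gcd(13, 90) = 1, we may cancel 13 to get a ≡ b (mod 90).
Therefore f is injective.
We now compute 13⁻¹ mod 90 explicitly. Euclid's algorithm: 90 = 6·13 + 12, 13 = 1·12 + 1; back-substituting gives 1 = 7·13 − 1·90, so 13⁻¹ ≡ 7 (mod 90).
Since f is injective, we find f⁻¹(31): we need 13x ≡ 31 − 12 ≡ 19 (mod 90). Using 13⁻¹ = 7: x ≡ 7·19 = 133 = 1·90 + 43, so x = 43.
Check: f(43) = 13·43 + 12 = 571 = 6·90 + 31 ≡ 31 (mod 90).

43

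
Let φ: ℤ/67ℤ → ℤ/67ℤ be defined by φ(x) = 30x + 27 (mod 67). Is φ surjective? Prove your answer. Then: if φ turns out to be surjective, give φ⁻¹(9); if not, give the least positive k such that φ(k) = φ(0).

Since gcd(30, 67) = 1, 30 is invertible modulo 67. Euclid's algorithm: 67 = 2·30 + 7, 30 = 4·7 + 2, 7 = 3·2 + 1; back-substituting gives 1 = 38·30 − 17·67, so 30⁻¹ ≡ 38 (mod 67).
Then y ↦ 38(y − 27) is a two-sided inverse to φ, so every y ∈ ℤ/67ℤ has a preimage.
So φ is surjective.
Since φ is surjective, we compute φ⁻¹(9): solve 30x + 27 ≡ 9 (mod 67), i.e. 30x ≡ 49 (mod 67).
Multiplying by 30⁻¹ = 38 gives x ≡ 38·49 = 1862 = 27·67 + 53 ≡ 53 (mod 67).
Check: φ(53) = 30·53 + 27 = 1617 = 24·67 + 9 ≡ 9 (mod 67).

53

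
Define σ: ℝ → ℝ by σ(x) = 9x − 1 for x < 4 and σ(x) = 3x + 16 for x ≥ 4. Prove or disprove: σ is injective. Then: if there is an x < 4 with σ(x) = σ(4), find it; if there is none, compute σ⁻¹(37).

Both pieces are strictly increasing (slopes 9 and 3), so each is injective on its own interval.
The left piece maps (−∞, 4) onto (−∞, 35); the right piece maps [4, ∞) onto [28, ∞).
These images overlap. In particular σ(4) = 28 (right piece), and solving 9x − 1 = 28 on the left piece gives x = 29/9 < 4.
So σ(29/9) = σ(4) with 29/9 ≠ 4, and σ is not injective. This x = 29/9 is the requested value below 4.

29/9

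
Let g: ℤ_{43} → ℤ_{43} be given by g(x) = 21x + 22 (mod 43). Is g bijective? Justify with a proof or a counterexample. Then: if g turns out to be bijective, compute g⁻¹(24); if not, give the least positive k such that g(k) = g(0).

If g(x_1) = g(x_2), then 21x_1 ≡ 21x_2 (mod 43). Because gcd(21, 43) = 1, we may cancel 21 to get x_1 ≡ x_2 (mod 43).
We now compute 21⁻¹ mod 43 explicitly. Euclid's algorithm: 43 = 2·21 + 1; back-substituting gives 1 = 41·21 − 20·43, so 21⁻¹ ≡ 41 (mod 43).
For any y ∈ ℤ_{43}, x = 41(y − 22) mod 43 satisfies g(x) = 21·41(y − 22) + 22 ≡ y (since 21·41 ≡ 1 mod 43). So every y has a preimage.
Hence g is bijective.
Since g is bijective, we find g⁻¹(24): we need 21x ≡ 24 − 22 ≡ 2 (mod 43). Using 21⁻¹ = 41: x ≡ 41·2 = 82 = 1·43 + 39, so x = 39.
Check: g(39) = 21·39 + 22 = 841 = 19·43 + 24 ≡ 24 (mod 43).

39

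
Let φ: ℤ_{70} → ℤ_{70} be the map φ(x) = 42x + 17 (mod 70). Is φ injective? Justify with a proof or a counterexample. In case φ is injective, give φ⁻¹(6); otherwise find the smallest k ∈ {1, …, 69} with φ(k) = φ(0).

5

Recall: φ is injective if φ(a) = φ(b) implies a = b.
We have gcd(42, 70) = 14 > 1. Taking a = 0 and b = 5: φ(0) = 17 and φ(5) = 42·5 + 17 = 227 ≡ 17 (mod 70).
So φ(0) = φ(5) while 0 ≠ 5, hence φ is not injective.
Since φ is not injective, we find the least positive k with φ(k) = φ(0): this means 42k ≡ 0 (mod 70), i.e. 70 ∣ 42k. Since gcd(42, 70) = 14, dividing through by 14 this holds exactly when 5 ∣ 3k, and as gcd(3, 5) = 1, exactly when 5 ∣ k.
The smallest positive such k is 5.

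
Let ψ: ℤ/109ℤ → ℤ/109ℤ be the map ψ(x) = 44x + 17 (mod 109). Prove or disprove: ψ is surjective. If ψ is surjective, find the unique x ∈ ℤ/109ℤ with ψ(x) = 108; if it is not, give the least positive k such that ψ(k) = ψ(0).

64

By definition, surjectivity means every element of the codomain has a preimage under ψ.
Since gcd(44, 109) = 1, 44 is invertible modulo 109. Euclid's algorithm: 109 = 2·44 + 21, 44 = 2·21 + 2, 21 = 10·2 + 1; back-substituting gives 1 = 57·44 − 23·109, so 44⁻¹ ≡ 57 (mod 109).
Then y ↦ 57(y − 17) is a two-sided inverse to ψ, so every y ∈ ℤ/109ℤ has a preimage.
So ψ is surjective.
Since ψ is surjective, we find ψ⁻¹(108): we need 44x ≡ 108 − 17 ≡ 91 (mod 109). Using 44⁻¹ = 57: x ≡ 57·91 = 5187 = 47·109 + 64, so x = 64.
Check: ψ(64) = 44·64 + 17 = 2833 = 25·109 + 108 ≡ 108 (mod 109).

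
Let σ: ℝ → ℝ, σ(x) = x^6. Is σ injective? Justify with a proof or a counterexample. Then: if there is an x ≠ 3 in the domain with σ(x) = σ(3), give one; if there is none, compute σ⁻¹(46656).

-3

σ(3) = 729 = (−3)^6 = σ(−3) (since 6 is even), with 3 ≠ −3. So σ is not injective.
For the follow-up, such an x exists: taking x = −3 ∈ ℝ gives σ(−3) = 729 = σ(3) with −3 ≠ 3.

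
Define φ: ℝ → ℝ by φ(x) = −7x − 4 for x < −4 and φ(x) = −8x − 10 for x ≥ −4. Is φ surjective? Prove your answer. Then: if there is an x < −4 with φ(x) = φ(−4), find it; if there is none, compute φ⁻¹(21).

-31/8

Both pieces are strictly decreasing (slopes −7 and −8), so each is injective on its own interval.
The left piece maps (−∞, −4) onto (24, ∞); the right piece maps [−4, ∞) onto (−∞, 22].
The union (24, ∞) ∪ (−∞, 22] omits the interval between 24 and 22; in particular 24 has no preimage. So φ is not surjective.
Because the two images are disjoint, no x < −4 has φ(x) = φ(−4), so we compute φ⁻¹(21): 21 lies in (−∞, 22], so solve −8x − 10 = 21: x = (21 + 10)/(−8) = −31/8.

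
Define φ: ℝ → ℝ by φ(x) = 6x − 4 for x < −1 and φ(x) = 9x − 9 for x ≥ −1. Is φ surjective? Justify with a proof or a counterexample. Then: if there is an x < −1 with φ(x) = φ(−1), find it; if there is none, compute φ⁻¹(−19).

Both pieces are strictly increasing (slopes 6 and 9), so each is injective on its own interval.
The left piece maps (−∞, −1) onto (−∞, −10); the right piece maps [−1, ∞) onto [−18, ∞).
The union (−∞, −10) ∪ [−18, ∞) covers ℝ, so φ is surjective.
For the follow-up: the images overlap, so an x < −1 with φ(x) = φ(−1) exists. φ(−1) = −18; solving 6x − 4 = −18 for x < −1 gives x = (−18 + 4)/6 = −7/3.

-7/3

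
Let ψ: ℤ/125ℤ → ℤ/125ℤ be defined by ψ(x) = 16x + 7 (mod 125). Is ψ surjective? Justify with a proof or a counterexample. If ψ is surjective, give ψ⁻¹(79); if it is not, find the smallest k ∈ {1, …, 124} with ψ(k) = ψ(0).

67

Since gcd(16, 125) = 1, 16 is invertible modulo 125. Euclid's algorithm: 125 = 7·16 + 13, 16 = 1·13 + 3, 13 = 4·3 + 1; back-substituting gives 1 = 86·16 − 11·125, so 16⁻¹ ≡ 86 (mod 125).
For any y ∈ ℤ/125ℤ, x = 86(y − 7) mod 125 satisfies ψ(x) = 16·86(y − 7) + 7 ≡ y (since 16·86 ≡ 1 mod 125). So every y has a preimage.
Therefore ψ is surjective.
Since ψ is surjective, we compute ψ⁻¹(79): solve 16x + 7 ≡ 79 (mod 125), i.e. 16x ≡ 72 (mod 125).
Multiplying by 16⁻¹ = 86 gives x ≡ 86·72 = 6192 = 49·125 + 67 ≡ 67 (mod 125).
Check: ψ(67) = 16·67 + 7 = 1079 = 8·125 + 79 ≡ 79 (mod 125).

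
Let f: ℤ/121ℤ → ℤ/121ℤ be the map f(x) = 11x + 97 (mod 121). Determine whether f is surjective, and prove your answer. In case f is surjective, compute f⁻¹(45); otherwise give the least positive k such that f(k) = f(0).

Since gcd(11, 121) = 11, we have 11x ≡ 0 (mod 11) for all x, so f(x) ≡ 9 (mod 11).
But 0 ≢ 9 (mod 11), so 0 ∈ ℤ/121ℤ has no preimage. Hence f is not surjective.
Since f is not surjective, we find the least positive k with f(k) = f(0): this means 11k ≡ 0 (mod 121), i.e. 121 ∣ 11k. Since gcd(11, 121) = 11, dividing through by 11 this holds exactly when 11 ∣ k.
The smallest positive such k is 11.

11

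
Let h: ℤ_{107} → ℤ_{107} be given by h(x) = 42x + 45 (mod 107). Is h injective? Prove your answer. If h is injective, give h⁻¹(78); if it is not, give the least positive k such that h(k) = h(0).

If h(x_1) = h(x_2), then 42x_1 ≡ 42x_2 (mod 107). Because gcd(42, 107) = 1, we may cancel 42 to get x_1 ≡ x_2 (mod 107).
Thus h is injective.
We now compute 42⁻¹ mod 107 explicitly. Euclid's algorithm: 107 = 2·42 + 23, 42 = 1·23 + 19, 23 = 1·19 + 4, 19 = 4·4 + 3, 4 = 1·3 + 1; back-substituting gives 1 = 79·42 − 31·107, so 42⁻¹ ≡ 79 (mod 107).
Since h is injective, we compute h⁻¹(78): solve 42x + 45 ≡ 78 (mod 107), i.e. 42x ≡ 33 (mod 107).
Multiplying by 42⁻¹ = 79 gives x ≡ 79·33 = 2607 = 24·107 + 39 ≡ 39 (mod 107).
Check: h(39) = 42·39 + 45 = 1683 = 15·107 + 78 ≡ 78 (mod 107).

39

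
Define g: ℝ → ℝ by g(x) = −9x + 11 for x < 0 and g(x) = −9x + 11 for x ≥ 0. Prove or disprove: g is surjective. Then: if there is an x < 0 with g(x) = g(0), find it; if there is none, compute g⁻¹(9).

Both pieces are strictly decreasing (slopes −9 and −9), so each is injective on its own interval.
The left piece maps (−∞, 0) onto (11, ∞); the right piece maps [0, ∞) onto (−∞, 11].
These images together cover ℝ, so g is surjective.
Because the two images are disjoint, no x < 0 has g(x) = g(0), so we compute g⁻¹(9): 9 lies in (−∞, 11], so solve −9x + 11 = 9: x = (9 − 11)/(−9) = 2/9.

2/9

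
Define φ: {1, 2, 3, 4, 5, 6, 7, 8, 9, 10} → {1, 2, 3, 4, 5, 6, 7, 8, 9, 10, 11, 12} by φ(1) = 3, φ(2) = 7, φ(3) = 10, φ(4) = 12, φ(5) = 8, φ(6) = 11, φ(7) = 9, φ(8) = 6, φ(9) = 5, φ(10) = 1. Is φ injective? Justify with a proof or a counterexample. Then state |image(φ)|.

10

The values φ(1), …, φ(10) are 3, 7, 10, 12, 8, 11, 9, 6, 5, 1 — all distinct.
So φ(u) = φ(v) only when u = v, and φ is injective.
The image of φ is {1, 3, 5, 6, 7, 8, 9, 10, 11, 12}, which has 10 elements.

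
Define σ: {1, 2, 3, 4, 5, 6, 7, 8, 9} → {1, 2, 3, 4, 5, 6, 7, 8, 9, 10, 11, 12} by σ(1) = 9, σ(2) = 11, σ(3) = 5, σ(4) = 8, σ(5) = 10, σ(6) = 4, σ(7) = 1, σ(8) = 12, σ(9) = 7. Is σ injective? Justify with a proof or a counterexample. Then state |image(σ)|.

9

The values σ(1), …, σ(9) are 9, 11, 5, 8, 10, 4, 1, 12, 7 — all distinct.
So σ(u) = σ(v) only when u = v, and σ is injective.
The image of σ is {1, 4, 5, 7, 8, 9, 10, 11, 12}, which has 9 elements.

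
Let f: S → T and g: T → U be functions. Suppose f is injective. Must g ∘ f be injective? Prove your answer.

not injective

No. Take S = T = U = {0, 1}, f = identity (injective), and g(x) = 0 for every x.
Then (g ∘ f)(0) = 0 = (g ∘ f)(1) with 0 ≠ 1, so g ∘ f is not injective.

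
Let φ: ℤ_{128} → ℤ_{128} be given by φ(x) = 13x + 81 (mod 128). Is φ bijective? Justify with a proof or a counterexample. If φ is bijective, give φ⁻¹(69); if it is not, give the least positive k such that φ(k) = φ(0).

68

Suppose φ(a) = φ(b) in ℤ_{128}. Then 13a + 81 ≡ 13b + 81 (mod 128), thus 13(a − b) ≡ 0 (mod 128).
Since gcd(13, 128) = 1, 13 is invertible modulo 128, hence a − b ≡ 0 (mod 128), i.e. a = b.
We now compute 13⁻¹ mod 128 explicitly. Euclid's algorithm: 128 = 9·13 + 11, 13 = 1·11 + 2, 11 = 5·2 + 1; back-substituting gives 1 = 69·13 − 7·128, so 13⁻¹ ≡ 69 (mod 128).
For any y ∈ ℤ_{128}, x = 69(y − 81) mod 128 satisfies φ(x) = 13·69(y − 81) + 81 ≡ y (since 13·69 ≡ 1 mod 128). So every y has a preimage.
Hence φ is bijective.
Since φ is bijective, we compute φ⁻¹(69): solve 13x + 81 ≡ 69 (mod 128), i.e. 13x ≡ 116 (mod 128).
Multiplying by 13⁻¹ = 69 gives x ≡ 69·116 = 8004 = 62·128 + 68 ≡ 68 (mod 128).
Check: φ(68) = 13·68 + 81 = 965 = 7·128 + 69 ≡ 69 (mod 128).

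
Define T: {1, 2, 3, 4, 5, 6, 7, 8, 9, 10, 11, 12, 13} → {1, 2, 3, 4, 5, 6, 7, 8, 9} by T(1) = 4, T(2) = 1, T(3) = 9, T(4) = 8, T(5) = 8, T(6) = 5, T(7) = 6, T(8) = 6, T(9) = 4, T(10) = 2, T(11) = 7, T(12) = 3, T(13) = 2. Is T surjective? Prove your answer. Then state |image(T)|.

Every element of the codomain has a preimage: 1 = T(2), 2 = T(10), 3 = T(12), 4 = T(1), 5 = T(6), 6 = T(7), 7 = T(11), 8 = T(4), 9 = T(3).
Thus T is surjective.
The image of T is {1, 2, 3, 4, 5, 6, 7, 8, 9}, which has 9 elements.

9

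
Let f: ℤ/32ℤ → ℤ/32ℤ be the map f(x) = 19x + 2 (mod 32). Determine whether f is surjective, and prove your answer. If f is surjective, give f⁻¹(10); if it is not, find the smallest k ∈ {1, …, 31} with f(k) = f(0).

24

Since gcd(19, 32) = 1, 19 is invertible modulo 32. Euclid's algorithm: 32 = 1·19 + 13, 19 = 1·13 + 6, 13 = 2·6 + 1; back-substituting gives 1 = 27·19 − 16·32, so 19⁻¹ ≡ 27 (mod 32).
For any y ∈ ℤ/32ℤ, x = 27(y − 2) mod 32 satisfies f(x) = 19·27(y − 2) + 2 ≡ y (since 19·27 ≡ 1 mod 32). So every y has a preimage.
So f is surjective.
Since f is surjective, we find f⁻¹(10): we need 19x ≡ 10 − 2 ≡ 8 (mod 32). Using 19⁻¹ = 27: x ≡ 27·8 = 216 = 6·32 + 24, so x = 24.
Check: f(24) = 19·24 + 2 = 458 = 14·32 + 10 ≡ 10 (mod 32).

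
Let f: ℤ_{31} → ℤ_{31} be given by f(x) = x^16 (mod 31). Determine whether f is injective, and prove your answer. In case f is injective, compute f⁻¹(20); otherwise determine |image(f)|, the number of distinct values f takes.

16

f(15): Repeated squaring mod 31: 15^1 ≡ 15, 15^2 ≡ 15² = 225 ≡ 8, 15^4 ≡ 8² = 64 ≡ 2, 15^8 ≡ 2² = 4, 15^16 ≡ 4² = 16. So 15^16 ≡ 16 (mod 31).
f(16): Repeated squaring mod 31: 16^1 ≡ 16, 16^2 ≡ 16² = 256 ≡ 8, 16^4 ≡ 8² = 64 ≡ 2, 16^8 ≡ 2² = 4, 16^16 ≡ 4² = 16. So 16^16 ≡ 16 (mod 31).
So f(15) = f(16) = 16 while 15 ≠ 16, therefore f is not injective.
Since f is not injective, we determine |image(f)|. Computing x^16 mod 31 for each x (by repeated squaring, reducing mod 31 at every step), the values f(0), f(1), …, f(30) are: 0, 1, 2, 28, 4, 5, 25, 7, 8, 9, 10, 20, 19, 18, 14, 16, 16, 14, 18, 19, 20, 10, 9, 8, 7, 25, 5, 4, 28, 2, 1.
The distinct values are {0, 1, 2, 4, 5, 7, 8, 9, 10, 14, 16, 18, 19, 20, 25, 28}; there are 16 of them.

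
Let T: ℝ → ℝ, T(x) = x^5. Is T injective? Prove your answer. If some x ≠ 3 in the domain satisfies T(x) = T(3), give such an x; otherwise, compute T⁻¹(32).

2

On ℝ, x ↦ x^5 is strictly increasing (since 5 is odd), so T(x_1) = T(x_2) forces x_1 = x_2. Hence T is injective.
Since x ↦ x^5 is strictly increasing on ℝ, it is injective there, so no x ≠ 3 in the domain has T(x) = T(3). We therefore compute T⁻¹(32) = 32^{1/5} = 2 (indeed 2^5 = 32).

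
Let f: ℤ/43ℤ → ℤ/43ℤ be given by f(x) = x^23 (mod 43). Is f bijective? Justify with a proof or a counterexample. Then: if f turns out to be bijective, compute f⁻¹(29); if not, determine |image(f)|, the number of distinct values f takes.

Since 43 is prime, the nonzero elements of ℤ/43ℤ form a cyclic group of order 42.
As gcd(23, 42) = 1, raising to the 23rd power is a bijection on this group: if s^23 ≡ t^23 then (st^{−1})^23 = 1, and the only element of order dividing gcd(23, 42) = 1 is 1, so s = t.
With f(0) = 0 this makes f injective on all of ℤ/43ℤ, hence bijective (finite equal-size domain and codomain). In particular f is bijective.
Since f is bijective, we find the preimage of 29. The inverse of x ↦ x^23 on (ℤ/43ℤ)^× is x ↦ x^11, because 23·11 = 253 = 6·42 + 1 ≡ 1 (mod 42) and x^{42} = 1 for x ≠ 0 (Fermat). So f⁻¹(29) = 29^11 mod 43.
Repeated squaring mod 43: 29^1 ≡ 29, 29^2 ≡ 29² = 841 ≡ 24, 29^4 ≡ 24² = 576 ≡ 17, 29^8 ≡ 17² = 289 ≡ 31. Since 11 = 8 + 2 + 1, 29^11 ≡ 31·24·29: 31·24 = 744 ≡ 13, then 13·29 = 377 ≡ 33. So 29^11 ≡ 33 (mod 43).
Hence f⁻¹(29) = 33.

33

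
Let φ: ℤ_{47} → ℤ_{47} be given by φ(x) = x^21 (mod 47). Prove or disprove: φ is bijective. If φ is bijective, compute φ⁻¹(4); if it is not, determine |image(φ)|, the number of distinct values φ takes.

24

Since 47 is prime, the nonzero elements of ℤ_{47} form a cyclic group of order 46.
As gcd(21, 46) = 1, raising to the 21st power is a bijection on this group: if x_1^21 ≡ x_2^21 then (x_1x_2^{−1})^21 = 1, and the only element of order dividing gcd(21, 46) = 1 is 1, so x_1 = x_2.
With φ(0) = 0 this makes φ injective on all of ℤ_{47}, hence bijective (finite equal-size domain and codomain). In particular φ is bijective.
Since φ is bijective, we find the preimage of 4. The inverse of x ↦ x^21 on (ℤ_{47})^× is x ↦ x^11, because 21·11 = 231 = 5·46 + 1 ≡ 1 (mod 46) and x^{46} = 1 for x ≠ 0 (Fermat). So φ⁻¹(4) = 4^11 mod 47.
Repeated squaring mod 47: 4^1 ≡ 4, 4^2 ≡ 4² = 16, 4^4 ≡ 16² = 256 ≡ 21, 4^8 ≡ 21² = 441 ≡ 18. Since 11 = 8 + 2 + 1, 4^11 ≡ 18·16·4: 18·16 = 288 ≡ 6, then 6·4 = 24. So 4^11 ≡ 24 (mod 47).
Hence φ⁻¹(4) = 24.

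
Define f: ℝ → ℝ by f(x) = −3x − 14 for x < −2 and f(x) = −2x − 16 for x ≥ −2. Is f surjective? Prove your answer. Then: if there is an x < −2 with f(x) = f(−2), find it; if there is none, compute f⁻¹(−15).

Both pieces are strictly decreasing (slopes −3 and −2), so each is injective on its own interval.
The left piece maps (−∞, −2) onto (−8, ∞); the right piece maps [−2, ∞) onto (−∞, −12].
The union (−8, ∞) ∪ (−∞, −12] omits the interval between −8 and −12; in particular −8 has no preimage. So f is not surjective.
Because the two images are disjoint, no x < −2 has f(x) = f(−2), so we compute f⁻¹(−15): −15 lies in (−∞, −12], so solve −2x − 16 = −15: x = (−15 + 16)/(−2) = −1/2.

-1/2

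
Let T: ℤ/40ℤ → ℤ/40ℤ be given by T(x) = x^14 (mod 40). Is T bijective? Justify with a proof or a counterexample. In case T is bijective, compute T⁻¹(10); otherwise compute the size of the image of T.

T(4): Repeated squaring mod 40: 4^1 ≡ 4, 4^2 ≡ 4² = 16, 4^4 ≡ 16² = 256 ≡ 16, 4^8 ≡ 16² = 256 ≡ 16. Since 14 = 8 + 4 + 2, 4^14 ≡ 16·16·16: 16·16 = 256 ≡ 16, then 16·16 = 256 ≡ 16. So 4^14 ≡ 16 (mod 40).
T(6): Repeated squaring mod 40: 6^1 ≡ 6, 6^2 ≡ 6² = 36, 6^4 ≡ 36² = 1296 ≡ 16, 6^8 ≡ 16² = 256 ≡ 16. Since 14 = 8 + 4 + 2, 6^14 ≡ 16·16·36: 16·16 = 256 ≡ 16, then 16·36 = 576 ≡ 16. So 6^14 ≡ 16 (mod 40).
So T(4) = T(6) = 16 while 4 ≠ 6, therefore T is not injective, hence not bijective.
Since T is not bijective, we determine |image(T)|. Computing x^14 mod 40 for each x (by repeated squaring, reducing mod 40 at every step), the values T(0), T(1), …, T(39) are: 0, 1, 24, 9, 16, 25, 16, 9, 24, 1, 0, 1, 24, 9, 16, 25, 16, 9, 24, 1, 0, 1, 24, 9, 16, 25, 16, 9, 24, 1, 0, 1, 24, 9, 16, 25, 16, 9, 24, 1.
The distinct values are {0, 1, 9, 16, 24, 25}; there are 6 of them.

6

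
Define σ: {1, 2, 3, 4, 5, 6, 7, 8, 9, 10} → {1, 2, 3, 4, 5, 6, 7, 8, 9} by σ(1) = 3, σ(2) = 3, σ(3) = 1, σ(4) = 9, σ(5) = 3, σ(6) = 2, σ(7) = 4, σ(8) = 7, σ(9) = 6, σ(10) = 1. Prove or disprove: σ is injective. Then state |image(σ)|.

σ(1) = 3 = σ(2) with 1 ≠ 2, so σ is not injective.
The image of σ is {1, 2, 3, 4, 6, 7, 9}, which has 7 elements.

7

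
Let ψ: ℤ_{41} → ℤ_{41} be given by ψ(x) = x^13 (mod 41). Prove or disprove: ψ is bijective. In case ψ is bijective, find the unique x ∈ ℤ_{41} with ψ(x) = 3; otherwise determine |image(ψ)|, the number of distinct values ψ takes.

Since 41 is prime, the nonzero elements of ℤ_{41} form a cyclic group of order 40.
As gcd(13, 40) = 1, raising to the 13th power is a bijection on this group: if u^13 ≡ v^13 then (uv^{−1})^13 = 1, and the only element of order dividing gcd(13, 40) = 1 is 1, so u = v.
With ψ(0) = 0 this makes ψ injective on all of ℤ_{41}, hence bijective (finite equal-size domain and codomain). In particular ψ is bijective.
Since ψ is bijective, we find the preimage of 3. The inverse of x ↦ x^13 on (ℤ_{41})^× is x ↦ x^37, because 13·37 = 481 = 12·40 + 1 ≡ 1 (mod 40) and x^{40} = 1 for x ≠ 0 (Fermat). So ψ⁻¹(3) = 3^37 mod 41.
Repeated squaring mod 41: 3^1 ≡ 3, 3^2 ≡ 3² = 9, 3^4 ≡ 9² = 81 ≡ 40, 3^8 ≡ 40² = 1600 ≡ 1, 3^16 ≡ 1² = 1, 3^32 ≡ 1² = 1. Since 37 = 32 + 4 + 1, 3^37 ≡ 1·40·3: 1·40 = 40, then 40·3 = 120 ≡ 38. So 3^37 ≡ 38 (mod 41).
Hence ψ⁻¹(3) = 38.

38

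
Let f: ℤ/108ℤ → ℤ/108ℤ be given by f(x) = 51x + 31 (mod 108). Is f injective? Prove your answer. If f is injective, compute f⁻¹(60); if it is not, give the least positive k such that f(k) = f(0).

36

By definition, f is injective when f(x_1) = f(x_2) forces x_1 = x_2.
We have gcd(51, 108) = 3 > 1. Taking x_1 = 0 and x_2 = 36: f(0) = 31 and f(36) = 51·36 + 31 = 1867 ≡ 31 (mod 108).
So f(0) = f(36) while 0 ≠ 36, hence f is not injective.
Since f is not injective, we find the least positive k with f(k) = f(0): this means 51k ≡ 0 (mod 108), i.e. 108 ∣ 51k. Since gcd(51, 108) = 3, dividing through by 3 this holds exactly when 36 ∣ 17k, and as gcd(17, 36) = 1, exactly when 36 ∣ k.
The smallest positive such k is 36.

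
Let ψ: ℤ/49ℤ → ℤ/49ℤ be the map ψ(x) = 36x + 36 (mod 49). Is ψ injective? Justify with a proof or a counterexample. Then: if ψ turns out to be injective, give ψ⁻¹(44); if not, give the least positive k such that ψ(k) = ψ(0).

22

If ψ(a) = ψ(b), then 36a ≡ 36b (mod 49). Because gcd(36, 49) = 1, we may cancel 36 to get a ≡ b (mod 49).
Hence ψ is injective.
We now compute 36⁻¹ mod 49 explicitly. Euclid's algorithm: 49 = 1·36 + 13, 36 = 2·13 + 10, 13 = 1·10 + 3, 10 = 3·3 + 1; back-substituting gives 1 = 15·36 − 11·49, so 36⁻¹ ≡ 15 (mod 49).
Since ψ is injective, we find ψ⁻¹(44): we need 36x ≡ 44 − 36 ≡ 8 (mod 49). Using 36⁻¹ = 15: x ≡ 15·8 = 120 = 2·49 + 22, so x = 22.
Check: ψ(22) = 36·22 + 36 = 828 = 16·49 + 44 ≡ 44 (mod 49).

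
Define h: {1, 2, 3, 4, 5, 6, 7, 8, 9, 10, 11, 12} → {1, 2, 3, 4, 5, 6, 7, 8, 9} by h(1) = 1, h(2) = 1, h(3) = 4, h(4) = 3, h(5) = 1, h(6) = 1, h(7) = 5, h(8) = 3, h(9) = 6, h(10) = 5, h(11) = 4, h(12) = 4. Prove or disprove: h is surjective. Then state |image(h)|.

5

No element maps to 2, so h is not surjective.
The image of h is {1, 3, 4, 5, 6}, which has 5 elements.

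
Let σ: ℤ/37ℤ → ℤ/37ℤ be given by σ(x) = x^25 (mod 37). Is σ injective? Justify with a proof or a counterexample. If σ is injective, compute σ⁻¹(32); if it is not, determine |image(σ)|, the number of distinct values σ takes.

24

Since 37 is prime, the nonzero elements of ℤ/37ℤ form a cyclic group of order 36.
As gcd(25, 36) = 1, raising to the 25th power is a bijection on this group: if s^25 ≡ t^25 then (st^{−1})^25 = 1, and the only element of order dividing gcd(25, 36) = 1 is 1, so s = t.
With σ(0) = 0 this makes σ injective on all of ℤ/37ℤ, hence bijective (finite equal-size domain and codomain). In particular σ is injective.
Since σ is injective, we find the preimage of 32. The inverse of x ↦ x^25 on (ℤ/37ℤ)^× is x ↦ x^13, because 25·13 = 325 = 9·36 + 1 ≡ 1 (mod 36) and x^{36} = 1 for x ≠ 0 (Fermat). So σ⁻¹(32) = 32^13 mod 37.
Repeated squaring mod 37: 32^1 ≡ 32, 32^2 ≡ 32² = 1024 ≡ 25, 32^4 ≡ 25² = 625 ≡ 33, 32^8 ≡ 33² = 1089 ≡ 16. Since 13 = 8 + 4 + 1, 32^13 ≡ 16·33·32: 16·33 = 528 ≡ 10, then 10·32 = 320 ≡ 24. So 32^13 ≡ 24 (mod 37).
Hence σ⁻¹(32) = 24.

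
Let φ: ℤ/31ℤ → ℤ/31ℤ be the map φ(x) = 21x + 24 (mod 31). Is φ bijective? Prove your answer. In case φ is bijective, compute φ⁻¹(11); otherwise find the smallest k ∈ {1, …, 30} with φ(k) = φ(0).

If φ(x_1) = φ(x_2), then 21x_1 ≡ 21x_2 (mod 31). Because gcd(21, 31) = 1, we may cancel 21 to get x_1 ≡ x_2 (mod 31).
We now compute 21⁻¹ mod 31 explicitly. Euclid's algorithm: 31 = 1·21 + 10, 21 = 2·10 + 1; back-substituting gives 1 = 3·21 − 2·31, so 21⁻¹ ≡ 3 (mod 31).
For any y ∈ ℤ/31ℤ, x = 3(y − 24) mod 31 satisfies φ(x) = 21·3(y − 24) + 24 ≡ y (since 21·3 ≡ 1 mod 31). So every y has a preimage.
Thus φ is bijective.
Since φ is bijective, we compute φ⁻¹(11): solve 21x + 24 ≡ 11 (mod 31), i.e. 21x ≡ 18 (mod 31).
Multiplying by 21⁻¹ = 3 gives x ≡ 3·18 = 54 = 1·31 + 23 ≡ 23 (mod 31).
Check: φ(23) = 21·23 + 24 = 507 = 16·31 + 11 ≡ 11 (mod 31).

23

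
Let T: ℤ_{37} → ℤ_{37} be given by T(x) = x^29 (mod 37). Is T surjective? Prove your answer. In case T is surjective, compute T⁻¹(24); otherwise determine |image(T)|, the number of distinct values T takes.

2

Since 37 is prime, the nonzero elements of ℤ_{37} form a cyclic group of order 36.
As gcd(29, 36) = 1, raising to the 29th power is a bijection on this group: if u^29 ≡ v^29 then (uv^{−1})^29 = 1, and the only element of order dividing gcd(29, 36) = 1 is 1, so u = v.
With T(0) = 0 this makes T injective on all of ℤ_{37}, hence bijective (finite equal-size domain and codomain). In particular T is surjective.
Since T is surjective, we find the preimage of 24. The inverse of x ↦ x^29 on (ℤ_{37})^× is x ↦ x^5, because 29·5 = 145 = 4·36 + 1 ≡ 1 (mod 36) and x^{36} = 1 for x ≠ 0 (Fermat). So T⁻¹(24) = 24^5 mod 37.
Repeated squaring mod 37: 24^1 ≡ 24, 24^2 ≡ 24² = 576 ≡ 21, 24^4 ≡ 21² = 441 ≡ 34. Since 5 = 4 + 1, 24^5 ≡ 34·24: 34·24 = 816 ≡ 2. So 24^5 ≡ 2 (mod 37).
Hence T⁻¹(24) = 2.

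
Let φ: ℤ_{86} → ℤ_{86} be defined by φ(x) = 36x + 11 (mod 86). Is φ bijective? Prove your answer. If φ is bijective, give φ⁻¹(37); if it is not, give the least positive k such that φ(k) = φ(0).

43

Recall that injectivity means: for all a, b in the domain, φ(a) = φ(b) implies a = b.
We have gcd(36, 86) = 2 > 1. Taking a = 0 and b = 43: φ(0) = 11 and φ(43) = 36·43 + 11 = 1559 ≡ 11 (mod 86).
So φ(0) = φ(43) while 0 ≠ 43, therefore φ is not injective, hence not bijective.
Since φ is not bijective, we find the least positive k with φ(k) = φ(0): this means 36k ≡ 0 (mod 86), i.e. 86 ∣ 36k. Since gcd(36, 86) = 2, dividing through by 2 this holds exactly when 43 ∣ 18k, and as gcd(18, 43) = 1, exactly when 43 ∣ k.
The smallest positive such k is 43.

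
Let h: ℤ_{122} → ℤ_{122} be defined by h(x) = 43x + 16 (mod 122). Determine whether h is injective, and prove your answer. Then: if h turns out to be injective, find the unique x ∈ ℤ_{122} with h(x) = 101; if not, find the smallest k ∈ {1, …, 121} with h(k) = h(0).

19

Recall that injectivity means: for all u, v in the domain, h(u) = h(v) implies u = v.
Suppose h(u) = h(v) in ℤ_{122}. Then 43u + 16 ≡ 43v + 16 (mod 122), therefore 43(u − v) ≡ 0 (mod 122).
Since gcd(43, 122) = 1, 43 is invertible modulo 122, therefore u − v ≡ 0 (mod 122), i.e. u = v.
Hence h is injective.
We now compute 43⁻¹ mod 122 explicitly. Euclid's algorithm: 122 = 2·43 + 36, 43 = 1·36 + 7, 36 = 5·7 + 1; back-substituting gives 1 = 105·43 − 37·122, so 43⁻¹ ≡ 105 (mod 122).
Since h is injective, we find h⁻¹(101): we need 43x ≡ 101 − 16 ≡ 85 (mod 122). Using 43⁻¹ = 105: x ≡ 105·85 = 8925 = 73·122 + 19, so x = 19.
Check: h(19) = 43·19 + 16 = 833 = 6·122 + 101 ≡ 101 (mod 122).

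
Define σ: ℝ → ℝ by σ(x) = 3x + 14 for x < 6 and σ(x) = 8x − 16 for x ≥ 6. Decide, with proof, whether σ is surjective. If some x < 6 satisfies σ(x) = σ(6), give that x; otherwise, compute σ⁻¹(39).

55/8

Both pieces are strictly increasing (slopes 3 and 8), so each is injective on its own interval.
The left piece maps (−∞, 6) onto (−∞, 32); the right piece maps [6, ∞) onto [32, ∞).
These images together cover ℝ, so σ is surjective.
Because the two images are disjoint, no x < 6 has σ(x) = σ(6), so we compute σ⁻¹(39): 39 lies in [32, ∞), so solve 8x − 16 = 39: x = (39 + 16)/8 = 55/8.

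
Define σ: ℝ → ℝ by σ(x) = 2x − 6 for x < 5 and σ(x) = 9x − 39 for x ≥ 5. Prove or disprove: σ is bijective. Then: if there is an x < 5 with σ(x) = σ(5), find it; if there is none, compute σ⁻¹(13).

52/9

Both pieces are strictly increasing (slopes 2 and 9), so each is injective on its own interval.
The left piece maps (−∞, 5) onto (−∞, 4); the right piece maps [5, ∞) onto [6, ∞).
The images leave a gap (4 has no preimage), so σ is not surjective, hence not bijective.
Because the two images are disjoint, no x < 5 has σ(x) = σ(5), so we compute σ⁻¹(13): 13 lies in [6, ∞), so solve 9x − 39 = 13: x = (13 + 39)/9 = 52/9.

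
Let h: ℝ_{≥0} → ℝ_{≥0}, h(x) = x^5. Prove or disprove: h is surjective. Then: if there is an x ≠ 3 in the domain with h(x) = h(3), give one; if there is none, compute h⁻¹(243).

For any y ∈ ℝ_{≥0}, x = y^{1/5} ∈ ℝ_{≥0} gives h(x) = y, so h is surjective.
Since x ↦ x^5 is strictly increasing on ℝ_{≥0}, it is injective there, so no x ≠ 3 in the domain has h(x) = h(3). We therefore compute h⁻¹(243) = 243^{1/5} = 3 (indeed 3^5 = 243).

3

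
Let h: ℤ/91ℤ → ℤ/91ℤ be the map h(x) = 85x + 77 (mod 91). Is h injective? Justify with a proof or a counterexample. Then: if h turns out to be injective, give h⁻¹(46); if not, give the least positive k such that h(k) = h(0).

Recall that h is injective when h(x_1) = h(x_2) forces x_1 = x_2.
If h(x_1) = h(x_2), then 85x_1 ≡ 85x_2 (mod 91). Because gcd(85, 91) = 1, we may cancel 85 to get x_1 ≡ x_2 (mod 91).
Hence h is injective.
We now compute 85⁻¹ mod 91 explicitly. Euclid's algorithm: 91 = 1·85 + 6, 85 = 14·6 + 1; back-substituting gives 1 = 15·85 − 14·91, so 85⁻¹ ≡ 15 (mod 91).
Since h is injective, we compute h⁻¹(46): solve 85x + 77 ≡ 46 (mod 91), i.e. 85x ≡ 60 (mod 91).
Multiplying by 85⁻¹ = 15 gives x ≡ 15·60 = 900 = 9·91 + 81 ≡ 81 (mod 91).
Check: h(81) = 85·81 + 77 = 6962 = 76·91 + 46 ≡ 46 (mod 91).

81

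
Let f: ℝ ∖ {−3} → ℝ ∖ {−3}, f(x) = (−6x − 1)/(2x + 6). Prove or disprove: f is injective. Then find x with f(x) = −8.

Suppose f(u) = f(v). Cross-multiplying: (−6u − 1)(2v + 6) = (−6v − 1)(2u + 6).
Expanding both sides and cancelling the symmetric terms leaves −34·(u − v) = 0. Since −34 ≠ 0, u = v. Thus f is injective.
Solving f(x) = −8: cross-multiplying gives −6x − 1 = −8(2x + 6), which rearranges to 10x = −47, so x = −47/10.

-47/10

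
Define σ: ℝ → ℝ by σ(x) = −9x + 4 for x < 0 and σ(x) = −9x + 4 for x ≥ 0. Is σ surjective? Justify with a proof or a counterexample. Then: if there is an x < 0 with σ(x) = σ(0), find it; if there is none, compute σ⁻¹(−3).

Both pieces are strictly decreasing (slopes −9 and −9), so each is injective on its own interval.
The left piece maps (−∞, 0) onto (4, ∞); the right piece maps [0, ∞) onto (−∞, 4].
These images together cover ℝ, so σ is surjective.
Because the two images are disjoint, no x < 0 has σ(x) = σ(0), so we compute σ⁻¹(−3): −3 lies in (−∞, 4], so solve −9x + 4 = −3: x = (−3 − 4)/(−9) = 7/9.

7/9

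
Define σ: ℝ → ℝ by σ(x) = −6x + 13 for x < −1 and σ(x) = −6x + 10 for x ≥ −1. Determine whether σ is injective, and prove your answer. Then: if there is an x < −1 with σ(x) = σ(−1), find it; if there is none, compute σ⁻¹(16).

-1

Both pieces are strictly decreasing (slopes −6 and −6), so each is injective on its own interval.
The left piece maps (−∞, −1) onto (19, ∞); the right piece maps [−1, ∞) onto (−∞, 16].
These images are disjoint, so no value is attained by both pieces. Hence σ is injective.
Because the two images are disjoint, no x < −1 has σ(x) = σ(−1), so we compute σ⁻¹(16): 16 lies in (−∞, 16], so solve −6x + 10 = 16: x = (16 − 10)/(−6) = −1.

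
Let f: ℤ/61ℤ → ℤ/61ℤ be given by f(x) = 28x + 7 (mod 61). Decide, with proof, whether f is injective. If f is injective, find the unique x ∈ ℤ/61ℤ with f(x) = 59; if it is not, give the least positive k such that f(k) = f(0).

28

If f(a) = f(b), then 28a ≡ 28b (mod 61). Because gcd(28, 61) = 1, we may cancel 28 to get a ≡ b (mod 61).
Therefore f is injective.
We now compute 28⁻¹ mod 61 explicitly. Euclid's algorithm: 61 = 2·28 + 5, 28 = 5·5 + 3, 5 = 1·3 + 2, 3 = 1·2 + 1; back-substituting gives 1 = 24·28 − 11·61, so 28⁻¹ ≡ 24 (mod 61).
Since f is injective, we compute f⁻¹(59): solve 28x + 7 ≡ 59 (mod 61), i.e. 28x ≡ 52 (mod 61).
Multiplying by 28⁻¹ = 24 gives x ≡ 24·52 = 1248 = 20·61 + 28 ≡ 28 (mod 61).
Check: f(28) = 28·28 + 7 = 791 = 12·61 + 59 ≡ 59 (mod 61).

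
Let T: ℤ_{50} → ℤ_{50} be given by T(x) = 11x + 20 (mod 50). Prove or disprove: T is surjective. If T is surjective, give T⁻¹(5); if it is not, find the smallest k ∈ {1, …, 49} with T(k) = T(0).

35

Since gcd(11, 50) = 1, 11 is invertible modulo 50. Euclid's algorithm: 50 = 4·11 + 6, 11 = 1·6 + 5, 6 = 1·5 + 1; back-substituting gives 1 = 41·11 − 9·50, so 11⁻¹ ≡ 41 (mod 50).
Then y ↦ 41(y − 20) is a two-sided inverse to T, so every y ∈ ℤ_{50} has a preimage.
Thus T is surjective.
Since T is surjective, we find T⁻¹(5): we need 11x ≡ 5 − 20 ≡ 35 (mod 50). Using 11⁻¹ = 41: x ≡ 41·35 = 1435 = 28·50 + 35, so x = 35.
Check: T(35) = 11·35 + 20 = 405 = 8·50 + 5 ≡ 5 (mod 50).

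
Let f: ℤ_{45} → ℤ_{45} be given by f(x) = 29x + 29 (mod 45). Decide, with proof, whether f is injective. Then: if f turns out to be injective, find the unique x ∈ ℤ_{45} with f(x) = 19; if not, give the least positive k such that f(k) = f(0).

Recall that f is injective if f(x_1) = f(x_2) implies x_1 = x_2.
If f(x_1) = f(x_2), then 29x_1 ≡ 29x_2 (mod 45). Because gcd(29, 45) = 1, we may cancel 29 to get x_1 ≡ x_2 (mod 45).
Hence f is injective.
We now compute 29⁻¹ mod 45 explicitly. Euclid's algorithm: 45 = 1·29 + 16, 29 = 1·16 + 13, 16 = 1·13 + 3, 13 = 4·3 + 1; back-substituting gives 1 = 14·29 − 9·45, so 29⁻¹ ≡ 14 (mod 45).
Since f is injective, we compute f⁻¹(19): solve 29x + 29 ≡ 19 (mod 45), i.e. 29x ≡ 35 (mod 45).
Multiplying by 29⁻¹ = 14 gives x ≡ 14·35 = 490 = 10·45 + 40 ≡ 40 (mod 45).
Check: f(40) = 29·40 + 29 = 1189 = 26·45 + 19 ≡ 19 (mod 45).

40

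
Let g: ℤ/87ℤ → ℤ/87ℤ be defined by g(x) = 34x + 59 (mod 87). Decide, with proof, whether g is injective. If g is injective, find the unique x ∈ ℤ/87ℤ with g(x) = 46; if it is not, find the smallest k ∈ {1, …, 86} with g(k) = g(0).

Recall that injectivity means: for all u, v in the domain, g(u) = g(v) implies u = v.
Suppose g(u) = g(v) in ℤ/87ℤ. Then 34u + 59 ≡ 34v + 59 (mod 87), therefore 34(u − v) ≡ 0 (mod 87).
Since gcd(34, 87) = 1, 34 is invertible modulo 87, therefore u − v ≡ 0 (mod 87), i.e. u = v.
Thus g is injective.
We now compute 34⁻¹ mod 87 explicitly. Euclid's algorithm: 87 = 2·34 + 19, 34 = 1·19 + 15, 19 = 1·15 + 4, 15 = 3·4 + 3, 4 = 1·3 + 1; back-substituting gives 1 = 64·34 − 25·87, so 34⁻¹ ≡ 64 (mod 87).
Since g is injective, we compute g⁻¹(46): solve 34x + 59 ≡ 46 (mod 87), i.e. 34x ≡ 74 (mod 87).
Multiplying by 34⁻¹ = 64 gives x ≡ 64·74 = 4736 = 54·87 + 38 ≡ 38 (mod 87).
Check: g(38) = 34·38 + 59 = 1351 = 15·87 + 46 ≡ 46 (mod 87).

38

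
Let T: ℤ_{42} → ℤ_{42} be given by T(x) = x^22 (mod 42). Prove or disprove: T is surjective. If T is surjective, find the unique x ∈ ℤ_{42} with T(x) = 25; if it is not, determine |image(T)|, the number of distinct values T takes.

16

T(4): Repeated squaring mod 42: 4^1 ≡ 4, 4^2 ≡ 4² = 16, 4^4 ≡ 16² = 256 ≡ 4, 4^8 ≡ 4² = 16, 4^16 ≡ 16² = 256 ≡ 4. Since 22 = 16 + 4 + 2, 4^22 ≡ 4·4·16: 4·4 = 16, then 16·16 = 256 ≡ 4. So 4^22 ≡ 4 (mod 42).
T(10): Repeated squaring mod 42: 10^1 ≡ 10, 10^2 ≡ 10² = 100 ≡ 16, 10^4 ≡ 16² = 256 ≡ 4, 10^8 ≡ 4² = 16, 10^16 ≡ 16² = 256 ≡ 4. Since 22 = 16 + 4 + 2, 10^22 ≡ 4·4·16: 4·4 = 16, then 16·16 = 256 ≡ 4. So 10^22 ≡ 4 (mod 42).
So T(4) = T(10) = 4 while 4 ≠ 10, therefore T is not injective.
A non-injective map from the 42-element set ℤ_{42} to itself takes at most 41 distinct values, so it cannot be surjective. So T is not surjective.
Since T is not surjective, we determine |image(T)|. Computing x^22 mod 42 for each x (by repeated squaring, reducing mod 42 at every step), the values T(0), T(1), …, T(41) are: 0, 1, 16, 39, 4, 37, 36, 7, 22, 9, 4, 25, 30, 1, 28, 15, 16, 25, 18, 37, 22, 21, 22, 37, 18, 25, 16, 15, 28, 1, 30, 25, 4, 9, 22, 7, 36, 37, 4, 39, 16, 1.
The distinct values are {0, 1, 4, 7, 9, 15, 16, 18, 21, 22, 25, 28, 30, 36, 37, 39}; there are 16 of them.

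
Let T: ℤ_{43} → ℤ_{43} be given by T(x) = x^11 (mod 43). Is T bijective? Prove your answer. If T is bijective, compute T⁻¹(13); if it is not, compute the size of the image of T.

Since 43 is prime, the nonzero elements of ℤ_{43} form a cyclic group of order 42.
As gcd(11, 42) = 1, raising to the 11th power is a bijection on this group: if s^11 ≡ t^11 then (st^{−1})^11 = 1, and the only element of order dividing gcd(11, 42) = 1 is 1, so s = t.
With T(0) = 0 this makes T injective on all of ℤ_{43}, hence bijective (finite equal-size domain and codomain). In particular T is bijective.
Since T is bijective, we find the preimage of 13. The inverse of x ↦ x^11 on (ℤ_{43})^× is x ↦ x^23, because 11·23 = 253 = 6·42 + 1 ≡ 1 (mod 42) and x^{42} = 1 for x ≠ 0 (Fermat). So T⁻¹(13) = 13^23 mod 43.
Repeated squaring mod 43: 13^1 ≡ 13, 13^2 ≡ 13² = 169 ≡ 40, 13^4 ≡ 40² = 1600 ≡ 9, 13^8 ≡ 9² = 81 ≡ 38, 13^16 ≡ 38² = 1444 ≡ 25. Since 23 = 16 + 4 + 2 + 1, 13^23 ≡ 25·9·40·13: 25·9 = 225 ≡ 10, then 10·40 = 400 ≡ 13, then 13·13 = 169 ≡ 40. So 13^23 ≡ 40 (mod 43).
Hence T⁻¹(13) = 40.

40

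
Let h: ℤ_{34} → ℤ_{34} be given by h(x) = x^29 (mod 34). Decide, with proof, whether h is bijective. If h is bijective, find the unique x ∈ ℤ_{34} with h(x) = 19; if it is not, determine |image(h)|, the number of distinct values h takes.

Computing x^29 mod 34 for each x (by repeated squaring, reducing mod 34 at every step), the values h(0), h(1), …, h(33) are: 0, 1, 32, 29, 4, 3, 10, 23, 26, 25, 28, 7, 14, 13, 22, 19, 16, 17, 18, 15, 12, 21, 20, 27, 6, 9, 8, 11, 24, 31, 30, 5, 2, 33.
Every element of ℤ_{34} appears exactly once in this list, so h is a bijection, and in particular bijective.
Since h is bijective, we read off the preimage of 19 from the same table: h(15) = 19, so h⁻¹(19) = 15.

15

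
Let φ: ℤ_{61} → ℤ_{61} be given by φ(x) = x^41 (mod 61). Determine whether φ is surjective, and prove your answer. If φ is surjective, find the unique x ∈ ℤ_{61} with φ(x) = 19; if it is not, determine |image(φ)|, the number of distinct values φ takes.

39

Since 61 is prime, the nonzero elements of ℤ_{61} form a cyclic group of order 60.
As gcd(41, 60) = 1, raising to the 41st power is a bijection on this group: if a^41 ≡ b^41 then (ab^{−1})^41 = 1, and the only element of order dividing gcd(41, 60) = 1 is 1, so a = b.
With φ(0) = 0 this makes φ injective on all of ℤ_{61}, hence bijective (finite equal-size domain and codomain). In particular φ is surjective.
Since φ is surjective, we find the preimage of 19. The inverse of x ↦ x^41 on (ℤ_{61})^× is x ↦ x^41, because 41·41 = 1681 = 28·60 + 1 ≡ 1 (mod 60) and x^{60} = 1 for x ≠ 0 (Fermat). So φ⁻¹(19) = 19^41 mod 61.
Repeated squaring mod 61: 19^1 ≡ 19, 19^2 ≡ 19² = 361 ≡ 56, 19^4 ≡ 56² = 3136 ≡ 25, 19^8 ≡ 25² = 625 ≡ 15, 19^16 ≡ 15² = 225 ≡ 42, 19^32 ≡ 42² = 1764 ≡ 56. Since 41 = 32 + 8 + 1, 19^41 ≡ 56·15·19: 56·15 = 840 ≡ 47, then 47·19 = 893 ≡ 39. So 19^41 ≡ 39 (mod 61).
Hence φ⁻¹(19) = 39.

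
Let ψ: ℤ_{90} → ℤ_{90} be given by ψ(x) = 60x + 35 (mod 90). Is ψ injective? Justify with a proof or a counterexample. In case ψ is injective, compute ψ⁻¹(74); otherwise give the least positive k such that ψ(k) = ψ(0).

Recall that ψ is injective if ψ(x_1) = ψ(x_2) implies x_1 = x_2.
We have gcd(60, 90) = 30 > 1. Taking x_1 = 0 and x_2 = 3: ψ(0) = 35 and ψ(3) = 60·3 + 35 = 215 ≡ 35 (mod 90).
So ψ(0) = ψ(3) while 0 ≠ 3, therefore ψ is not injective.
Since ψ is not injective, we find the least positive k with ψ(k) = ψ(0): this means 60k ≡ 0 (mod 90), i.e. 90 ∣ 60k. Since gcd(60, 90) = 30, dividing through by 30 this holds exactly when 3 ∣ 2k, and as gcd(2, 3) = 1, exactly when 3 ∣ k.
The smallest positive such k is 3.

3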